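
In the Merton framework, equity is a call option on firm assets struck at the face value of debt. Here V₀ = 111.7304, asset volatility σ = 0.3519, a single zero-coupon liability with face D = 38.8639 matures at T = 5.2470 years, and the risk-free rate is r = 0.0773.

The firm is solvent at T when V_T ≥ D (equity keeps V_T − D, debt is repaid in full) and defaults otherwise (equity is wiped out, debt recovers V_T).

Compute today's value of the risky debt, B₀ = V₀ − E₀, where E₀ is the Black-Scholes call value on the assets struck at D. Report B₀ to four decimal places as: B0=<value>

B0=25.3432

d₁ = [ln(V₀/D) + (r + σ²/2)T] / (σ√T)
   = [ln(111.7304/38.8639) + (0.0773 + 0.5·0.3519²)·5.2470] / (0.3519·√5.2470)
   = [1.056023 + 0.730471] / 0.806074 = 2.216290
d₂ = d₁ − σ√T = 2.216290 − 0.806074 = 1.410217
N(d₁) = 0.986664,  N(d₂) = 0.920762,  e^(−rT) = 0.666581
E₀ = V₀·N(d₁) − D·e^(−rT)·N(d₂)
   = 111.7304·0.986664 − 38.8639·0.666581·0.920762 = 86.387166
B₀ = V₀ − E₀ = 111.7304 − 86.387166 = 25.343234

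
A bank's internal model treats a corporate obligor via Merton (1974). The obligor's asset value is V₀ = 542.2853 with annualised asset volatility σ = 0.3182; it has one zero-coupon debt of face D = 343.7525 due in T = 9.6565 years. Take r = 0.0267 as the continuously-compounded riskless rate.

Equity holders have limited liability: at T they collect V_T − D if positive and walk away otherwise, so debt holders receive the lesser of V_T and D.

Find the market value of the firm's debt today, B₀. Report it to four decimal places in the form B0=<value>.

d₁ = [ln(V₀/D) + (r + σ²/2)T] / (σ√T)
   = [ln(542.2853/343.7525) + (0.0267 + 0.5·0.3182²)·9.6565] / (0.3182·√9.6565)
   = [0.455870 + 0.746695] / 0.988804 = 1.216182
d₂ = d₁ − σ√T = 1.216182 − 0.988804 = 0.227378
N(d₁) = 0.888042,  N(d₂) = 0.589935,  e^(−rT) = 0.772728
E₀ = V₀·N(d₁) − D·e^(−rT)·N(d₂)
   = 542.2853·0.888042 − 343.7525·0.772728·0.589935 = 324.869457
B₀ = V₀ − E₀ = 542.2853 − 324.869457 = 217.415843

B0=217.4158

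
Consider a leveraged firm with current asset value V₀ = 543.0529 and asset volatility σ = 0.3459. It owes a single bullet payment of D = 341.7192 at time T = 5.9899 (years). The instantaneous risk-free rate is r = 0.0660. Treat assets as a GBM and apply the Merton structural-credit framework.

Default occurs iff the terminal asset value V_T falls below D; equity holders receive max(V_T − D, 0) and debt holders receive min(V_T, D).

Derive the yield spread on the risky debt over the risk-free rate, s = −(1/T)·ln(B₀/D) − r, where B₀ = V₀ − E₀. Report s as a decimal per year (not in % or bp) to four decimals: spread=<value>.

d₁ = [ln(V₀/D) + (r + σ²/2)T] / (σ√T)
   = [ln(543.0529/341.7192) + (0.0660 + 0.5·0.3459²)·5.9899] / (0.3459·√5.9899)
   = [0.463217 + 0.753670] / 0.846565 = 1.437441
d₂ = d₁ − σ√T = 1.437441 − 0.846565 = 0.590876
N(d₁) = 0.924704,  N(d₂) = 0.722698,  e^(−rT) = 0.673455
E₀ = V₀·N(d₁) − D·e^(−rT)·N(d₂)
   = 543.0529·0.924704 − 341.7192·0.673455·0.722698 = 335.846524
B₀ = V₀ − E₀ = 543.0529 − 335.846524 = 207.206376
spread = −(1/T)·ln(B₀/D) − r = −(1/5.9899)·ln(207.206376/341.7192) − 0.0660 = 0.01751960

spread=0.0175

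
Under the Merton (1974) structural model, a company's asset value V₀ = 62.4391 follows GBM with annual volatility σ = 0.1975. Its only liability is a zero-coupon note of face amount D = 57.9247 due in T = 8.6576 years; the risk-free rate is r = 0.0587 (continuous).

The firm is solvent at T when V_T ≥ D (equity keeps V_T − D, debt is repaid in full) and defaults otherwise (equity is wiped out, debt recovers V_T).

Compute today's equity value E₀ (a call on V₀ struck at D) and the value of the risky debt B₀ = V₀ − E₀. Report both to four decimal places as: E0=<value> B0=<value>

E0=29.7764 B0=32.6627

d₁ = [ln(V₀/D) + (r + σ²/2)T] / (σ√T)
   = [ln(62.4391/57.9247) + (0.0587 + 0.5·0.1975²)·8.6576] / (0.1975·√8.6576)
   = [0.075048 + 0.677051] / 0.581120 = 1.294223
d₂ = d₁ − σ√T = 1.294223 − 0.581120 = 0.713103
N(d₁) = 0.902206,  N(d₂) = 0.762109,  e^(−rT) = 0.601577
E₀ = V₀·N(d₁) − D·e^(−rT)·N(d₂)
   = 62.4391·0.902206 − 57.9247·0.601577·0.762109 = 29.776351
B₀ = V₀ − E₀ = 62.4391 − 29.776351 = 32.662749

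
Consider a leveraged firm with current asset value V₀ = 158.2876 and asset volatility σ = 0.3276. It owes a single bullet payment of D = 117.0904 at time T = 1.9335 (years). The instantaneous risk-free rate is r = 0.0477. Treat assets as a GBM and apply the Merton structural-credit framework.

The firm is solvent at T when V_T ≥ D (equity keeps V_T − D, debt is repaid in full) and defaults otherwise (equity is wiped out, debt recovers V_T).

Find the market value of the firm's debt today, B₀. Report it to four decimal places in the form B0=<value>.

d₁ = [ln(V₀/D) + (r + σ²/2)T] / (σ√T)
   = [ln(158.2876/117.0904) + (0.0477 + 0.5·0.3276²)·1.9335] / (0.3276·√1.9335)
   = [0.301467 + 0.195981] / 0.455529 = 1.092024
d₂ = d₁ − σ√T = 1.092024 − 0.455529 = 0.636495
N(d₁) = 0.862589,  N(d₂) = 0.737773,  e^(−rT) = 0.911897
E₀ = V₀·N(d₁) − D·e^(−rT)·N(d₂)
   = 158.2876·0.862589 − 117.0904·0.911897·0.737773 = 57.761808
B₀ = V₀ − E₀ = 158.2876 − 57.761808 = 100.525792

B0=100.5258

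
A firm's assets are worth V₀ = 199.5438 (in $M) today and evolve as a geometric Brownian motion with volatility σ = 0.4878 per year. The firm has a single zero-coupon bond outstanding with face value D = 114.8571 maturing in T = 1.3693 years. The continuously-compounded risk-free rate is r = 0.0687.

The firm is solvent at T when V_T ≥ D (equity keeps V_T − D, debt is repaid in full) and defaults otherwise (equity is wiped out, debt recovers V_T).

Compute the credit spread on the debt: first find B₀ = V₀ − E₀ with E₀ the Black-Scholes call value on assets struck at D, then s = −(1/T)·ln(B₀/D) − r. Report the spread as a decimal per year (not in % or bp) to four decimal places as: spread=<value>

d₁ = [ln(V₀/D) + (r + σ²/2)T] / (σ√T)
   = [ln(199.5438/114.8571) + (0.0687 + 0.5·0.4878²)·1.3693] / (0.4878·√1.3693)
   = [0.552345 + 0.256983] / 0.570809 = 1.417860
d₂ = d₁ − σ√T = 1.417860 − 0.570809 = 0.847050
N(d₁) = 0.921884,  N(d₂) = 0.801516,  e^(−rT) = 0.910218
E₀ = V₀·N(d₁) − D·e^(−rT)·N(d₂)
   = 199.5438·0.921884 − 114.8571·0.910218·0.801516 = 100.161705
B₀ = V₀ − E₀ = 199.5438 − 100.161705 = 99.382095
spread = −(1/T)·ln(B₀/D) − r = −(1/1.3693)·ln(99.382095/114.8571) − 0.0687 = 0.03698669

spread=0.0370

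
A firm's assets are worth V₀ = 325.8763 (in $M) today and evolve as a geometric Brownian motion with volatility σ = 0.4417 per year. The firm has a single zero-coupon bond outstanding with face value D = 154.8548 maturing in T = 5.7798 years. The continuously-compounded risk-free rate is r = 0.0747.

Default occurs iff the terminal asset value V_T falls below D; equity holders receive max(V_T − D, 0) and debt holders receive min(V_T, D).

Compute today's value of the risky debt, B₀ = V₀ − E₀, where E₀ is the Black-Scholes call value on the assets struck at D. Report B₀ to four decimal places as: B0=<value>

d₁ = [ln(V₀/D) + (r + σ²/2)T] / (σ√T)
   = [ln(325.8763/154.8548) + (0.0747 + 0.5·0.4417²)·5.7798] / (0.4417·√5.7798)
   = [0.744030 + 0.995567] / 1.061900 = 1.638192
d₂ = d₁ − σ√T = 1.638192 − 1.061900 = 0.576292
N(d₁) = 0.949309,  N(d₂) = 0.717791,  e^(−rT) = 0.649371
E₀ = V₀·N(d₁) − D·e^(−rT)·N(d₂)
   = 325.8763·0.949309 − 154.8548·0.649371·0.717791 = 237.177585
B₀ = V₀ − E₀ = 325.8763 − 237.177585 = 88.698715

B0=88.6987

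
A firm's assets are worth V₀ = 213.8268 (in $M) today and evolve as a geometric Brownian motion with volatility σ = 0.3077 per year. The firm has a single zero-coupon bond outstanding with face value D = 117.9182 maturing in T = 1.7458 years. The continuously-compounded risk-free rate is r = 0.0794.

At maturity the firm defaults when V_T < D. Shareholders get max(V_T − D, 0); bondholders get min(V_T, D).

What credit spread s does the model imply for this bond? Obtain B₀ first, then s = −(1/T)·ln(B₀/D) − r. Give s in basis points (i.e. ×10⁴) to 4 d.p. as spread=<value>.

spread=46.8435

d₁ = [ln(V₀/D) + (r + σ²/2)T] / (σ√T)
   = [ln(213.8268/117.9182) + (0.0794 + 0.5·0.3077²)·1.7458] / (0.3077·√1.7458)
   = [0.595175 + 0.221262] / 0.406560 = 2.008159
d₂ = d₁ − σ√T = 2.008159 − 0.406560 = 1.601599
N(d₁) = 0.977687,  N(d₂) = 0.945378,  e^(−rT) = 0.870562
E₀ = V₀·N(d₁) − D·e^(−rT)·N(d₂)
   = 213.8268·0.977687 − 117.9182·0.870562·0.945378 = 112.007802
B₀ = V₀ − E₀ = 213.8268 − 112.007802 = 101.818998
spread = −(1/T)·ln(B₀/D) − r = −(1/1.7458)·ln(101.818998/117.9182) − 0.0794 = 0.00468435
in basis points: 0.00468435 × 10⁴ = 46.8435 bp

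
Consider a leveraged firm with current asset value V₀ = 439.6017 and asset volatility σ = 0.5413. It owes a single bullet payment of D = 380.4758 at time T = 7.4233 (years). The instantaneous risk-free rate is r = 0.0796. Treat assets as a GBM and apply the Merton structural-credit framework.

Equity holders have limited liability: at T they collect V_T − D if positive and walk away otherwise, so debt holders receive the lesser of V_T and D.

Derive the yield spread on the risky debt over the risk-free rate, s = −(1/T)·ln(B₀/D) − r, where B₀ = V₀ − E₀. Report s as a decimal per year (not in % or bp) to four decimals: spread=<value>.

d₁ = [ln(V₀/D) + (r + σ²/2)T] / (σ√T)
   = [ln(439.6017/380.4758) + (0.0796 + 0.5·0.5413²)·7.4233] / (0.5413·√7.4233)
   = [0.144447 + 1.678429] / 1.474812 = 1.236006
d₂ = d₁ − σ√T = 1.236006 − 1.474812 = -0.238806
N(d₁) = 0.891772,  N(d₂) = 0.405628,  e^(−rT) = 0.553832
E₀ = V₀·N(d₁) − D·e^(−rT)·N(d₂)
   = 439.6017·0.891772 − 380.4758·0.553832·0.405628 = 306.550644
B₀ = V₀ − E₀ = 439.6017 − 306.550644 = 133.051056
spread = −(1/T)·ln(B₀/D) − r = −(1/7.4233)·ln(133.051056/380.4758) − 0.0796 = 0.06193943

spread=0.0619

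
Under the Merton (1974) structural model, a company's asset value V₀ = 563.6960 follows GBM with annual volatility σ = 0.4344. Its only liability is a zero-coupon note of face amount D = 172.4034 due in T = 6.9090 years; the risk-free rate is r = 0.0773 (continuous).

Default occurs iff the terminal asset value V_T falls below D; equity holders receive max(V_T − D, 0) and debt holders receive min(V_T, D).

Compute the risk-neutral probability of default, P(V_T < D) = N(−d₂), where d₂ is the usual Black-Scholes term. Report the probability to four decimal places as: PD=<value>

d₁ = [ln(V₀/D) + (r + σ²/2)T] / (σ√T)
   = [ln(563.6960/172.4034) + (0.0773 + 0.5·0.4344²)·6.9090] / (0.4344·√6.9090)
   = [1.184678 + 1.185941] / 1.141819 = 2.076177
d₂ = d₁ − σ√T = 2.076177 − 1.141819 = 0.934358
risk-neutral PD = N(−d₂) = N(-0.934358) = 0.175060

PD=0.1751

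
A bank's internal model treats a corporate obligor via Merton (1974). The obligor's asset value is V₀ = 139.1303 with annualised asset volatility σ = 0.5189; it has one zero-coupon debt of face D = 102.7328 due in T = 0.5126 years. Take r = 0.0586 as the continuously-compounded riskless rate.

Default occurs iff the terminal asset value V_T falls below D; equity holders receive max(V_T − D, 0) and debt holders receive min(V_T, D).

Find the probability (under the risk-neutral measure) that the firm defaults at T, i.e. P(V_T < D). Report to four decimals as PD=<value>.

PD=0.2384

d₁ = [ln(V₀/D) + (r + σ²/2)T] / (σ√T)
   = [ln(139.1303/102.7328) + (0.0586 + 0.5·0.5189²)·0.5126] / (0.5189·√0.5126)
   = [0.303279 + 0.099049] / 0.371512 = 1.082948
d₂ = d₁ − σ√T = 1.082948 − 0.371512 = 0.711436
risk-neutral PD = N(−d₂) = N(-0.711436) = 0.238407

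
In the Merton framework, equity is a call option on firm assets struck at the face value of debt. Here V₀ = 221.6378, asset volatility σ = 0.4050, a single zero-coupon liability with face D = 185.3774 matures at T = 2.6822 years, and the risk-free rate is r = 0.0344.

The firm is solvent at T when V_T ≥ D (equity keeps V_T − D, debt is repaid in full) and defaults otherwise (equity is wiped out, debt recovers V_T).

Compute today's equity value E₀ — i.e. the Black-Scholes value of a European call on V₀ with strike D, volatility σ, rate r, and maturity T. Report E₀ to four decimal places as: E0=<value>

d₁ = [ln(V₀/D) + (r + σ²/2)T] / (σ√T)
   = [ln(221.6378/185.3774) + (0.0344 + 0.5·0.4050²)·2.6822] / (0.4050·√2.6822)
   = [0.178651 + 0.312242] / 0.663286 = 0.740092
d₂ = d₁ − σ√T = 0.740092 − 0.663286 = 0.076806
N(d₁) = 0.770378,  N(d₂) = 0.530611,  e^(−rT) = 0.911861
E₀ = V₀·N(d₁) − D·e^(−rT)·N(d₂)
   = 221.6378·0.770378 − 185.3774·0.911861·0.530611 = 81.051183

E0=81.0512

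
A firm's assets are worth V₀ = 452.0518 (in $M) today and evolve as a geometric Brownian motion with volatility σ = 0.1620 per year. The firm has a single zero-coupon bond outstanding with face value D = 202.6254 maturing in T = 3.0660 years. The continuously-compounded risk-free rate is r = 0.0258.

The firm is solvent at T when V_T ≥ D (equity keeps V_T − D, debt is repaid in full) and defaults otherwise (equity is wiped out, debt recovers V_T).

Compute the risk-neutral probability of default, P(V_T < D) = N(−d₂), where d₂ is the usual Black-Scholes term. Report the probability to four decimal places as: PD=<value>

d₁ = [ln(V₀/D) + (r + σ²/2)T] / (σ√T)
   = [ln(452.0518/202.6254) + (0.0258 + 0.5·0.1620²)·3.0660] / (0.1620·√3.0660)
   = [0.802438 + 0.119335] / 0.283662 = 3.249546
d₂ = d₁ − σ√T = 3.249546 − 0.283662 = 2.965884
risk-neutral PD = N(−d₂) = N(-2.965884) = 0.001509

PD=0.0015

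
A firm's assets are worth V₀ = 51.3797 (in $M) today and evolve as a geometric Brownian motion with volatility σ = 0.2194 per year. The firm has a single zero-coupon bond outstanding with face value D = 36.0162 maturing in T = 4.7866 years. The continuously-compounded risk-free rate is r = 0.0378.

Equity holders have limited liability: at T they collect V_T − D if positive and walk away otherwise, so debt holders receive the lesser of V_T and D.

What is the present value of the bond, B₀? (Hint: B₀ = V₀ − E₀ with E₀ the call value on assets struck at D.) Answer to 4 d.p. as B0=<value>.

d₁ = [ln(V₀/D) + (r + σ²/2)T] / (σ√T)
   = [ln(51.3797/36.0162) + (0.0378 + 0.5·0.2194²)·4.7866] / (0.2194·√4.7866)
   = [0.355274 + 0.296138] / 0.480010 = 1.357081
d₂ = d₁ − σ√T = 1.357081 − 0.480010 = 0.877072
N(d₁) = 0.912622,  N(d₂) = 0.809776,  e^(−rT) = 0.834491
E₀ = V₀·N(d₁) − D·e^(−rT)·N(d₂)
   = 51.3797·0.912622 − 36.0162·0.834491·0.809776 = 22.552287
B₀ = V₀ − E₀ = 51.3797 − 22.552287 = 28.827413

B0=28.8274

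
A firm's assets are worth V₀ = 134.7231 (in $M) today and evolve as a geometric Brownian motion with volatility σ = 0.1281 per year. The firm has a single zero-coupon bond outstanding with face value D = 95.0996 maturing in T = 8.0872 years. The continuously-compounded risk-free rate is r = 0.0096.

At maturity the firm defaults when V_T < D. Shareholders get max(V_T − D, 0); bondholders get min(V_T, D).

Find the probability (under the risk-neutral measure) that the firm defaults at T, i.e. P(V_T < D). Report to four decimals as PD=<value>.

d₁ = [ln(V₀/D) + (r + σ²/2)T] / (σ√T)
   = [ln(134.7231/95.0996) + (0.0096 + 0.5·0.1281²)·8.0872] / (0.1281·√8.0872)
   = [0.348297 + 0.143991] / 0.364291 = 1.351359
d₂ = d₁ − σ√T = 1.351359 − 0.364291 = 0.987069
risk-neutral PD = N(−d₂) = N(-0.987069) = 0.161805

PD=0.1618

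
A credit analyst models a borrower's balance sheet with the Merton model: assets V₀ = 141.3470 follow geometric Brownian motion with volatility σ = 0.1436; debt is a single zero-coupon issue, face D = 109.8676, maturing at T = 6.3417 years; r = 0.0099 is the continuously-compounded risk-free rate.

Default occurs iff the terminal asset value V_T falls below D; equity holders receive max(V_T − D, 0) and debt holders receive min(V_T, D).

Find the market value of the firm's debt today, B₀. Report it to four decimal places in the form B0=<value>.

B0=98.5977

d₁ = [ln(V₀/D) + (r + σ²/2)T] / (σ√T)
   = [ln(141.3470/109.8676) + (0.0099 + 0.5·0.1436²)·6.3417] / (0.1436·√6.3417)
   = [0.251942 + 0.128169] / 0.361624 = 1.051121
d₂ = d₁ − σ√T = 1.051121 − 0.361624 = 0.689497
N(d₁) = 0.853399,  N(d₂) = 0.754745,  e^(−rT) = 0.939147
E₀ = V₀·N(d₁) − D·e^(−rT)·N(d₂)
   = 141.3470·0.853399 − 109.8676·0.939147·0.754745 = 42.749345
B₀ = V₀ − E₀ = 141.3470 − 42.749345 = 98.597655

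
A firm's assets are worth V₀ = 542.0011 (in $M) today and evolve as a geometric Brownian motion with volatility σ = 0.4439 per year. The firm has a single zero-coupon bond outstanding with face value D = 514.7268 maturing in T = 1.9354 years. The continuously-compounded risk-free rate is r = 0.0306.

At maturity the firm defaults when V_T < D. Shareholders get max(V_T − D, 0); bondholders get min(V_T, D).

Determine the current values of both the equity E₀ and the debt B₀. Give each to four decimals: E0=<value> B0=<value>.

E0=154.9152 B0=387.0859

d₁ = [ln(V₀/D) + (r + σ²/2)T] / (σ√T)
   = [ln(542.0011/514.7268) + (0.0306 + 0.5·0.4439²)·1.9354] / (0.4439·√1.9354)
   = [0.051632 + 0.249906] / 0.617548 = 0.488282
d₂ = d₁ − σ√T = 0.488282 − 0.617548 = -0.129265
N(d₁) = 0.687325,  N(d₂) = 0.448574,  e^(−rT) = 0.942496
E₀ = V₀·N(d₁) − D·e^(−rT)·N(d₂)
   = 542.0011·0.687325 − 514.7268·0.942496·0.448574 = 154.915156
B₀ = V₀ − E₀ = 542.0011 − 154.915156 = 387.085944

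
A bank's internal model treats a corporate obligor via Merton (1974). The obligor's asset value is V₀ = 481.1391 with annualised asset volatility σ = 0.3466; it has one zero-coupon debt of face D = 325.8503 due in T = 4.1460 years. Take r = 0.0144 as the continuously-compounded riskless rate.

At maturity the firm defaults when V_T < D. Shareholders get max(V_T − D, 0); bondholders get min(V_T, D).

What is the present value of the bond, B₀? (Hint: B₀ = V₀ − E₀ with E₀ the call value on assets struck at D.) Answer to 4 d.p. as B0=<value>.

d₁ = [ln(V₀/D) + (r + σ²/2)T] / (σ√T)
   = [ln(481.1391/325.8503) + (0.0144 + 0.5·0.3466²)·4.1460] / (0.3466·√4.1460)
   = [0.389718 + 0.308735] / 0.705738 = 0.989679
d₂ = d₁ − σ√T = 0.989679 − 0.705738 = 0.283941
N(d₁) = 0.838834,  N(d₂) = 0.611772,  e^(−rT) = 0.942045
E₀ = V₀·N(d₁) − D·e^(−rT)·N(d₂)
   = 481.1391·0.838834 − 325.8503·0.942045·0.611772 = 215.802992
B₀ = V₀ − E₀ = 481.1391 − 215.802992 = 265.336108

B0=265.3361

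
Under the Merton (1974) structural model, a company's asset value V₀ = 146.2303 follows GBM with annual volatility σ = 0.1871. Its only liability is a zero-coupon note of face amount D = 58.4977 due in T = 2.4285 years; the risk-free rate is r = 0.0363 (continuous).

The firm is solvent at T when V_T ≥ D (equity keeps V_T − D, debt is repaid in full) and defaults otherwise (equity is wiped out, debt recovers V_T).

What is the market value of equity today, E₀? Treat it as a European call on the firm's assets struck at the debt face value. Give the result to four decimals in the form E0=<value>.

E0=92.6705

d₁ = [ln(V₀/D) + (r + σ²/2)T] / (σ√T)
   = [ln(146.2303/58.4977) + (0.0363 + 0.5·0.1871²)·2.4285] / (0.1871·√2.4285)
   = [0.916195 + 0.130661] / 0.291570 = 3.590412
d₂ = d₁ − σ√T = 3.590412 − 0.291570 = 3.298842
N(d₁) = 0.999835,  N(d₂) = 0.999515,  e^(−rT) = 0.915619
E₀ = V₀·N(d₁) − D·e^(−rT)·N(d₂)
   = 146.2303·0.999835 − 58.4977·0.915619·0.999515 = 92.670534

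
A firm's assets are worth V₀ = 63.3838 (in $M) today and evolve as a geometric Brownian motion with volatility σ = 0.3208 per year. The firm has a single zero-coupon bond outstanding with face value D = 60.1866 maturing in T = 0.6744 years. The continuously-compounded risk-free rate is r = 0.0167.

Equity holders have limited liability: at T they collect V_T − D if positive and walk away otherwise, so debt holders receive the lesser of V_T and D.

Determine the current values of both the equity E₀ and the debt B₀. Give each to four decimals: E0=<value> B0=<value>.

d₁ = [ln(V₀/D) + (r + σ²/2)T] / (σ√T)
   = [ln(63.3838/60.1866) + (0.0167 + 0.5·0.3208²)·0.6744] / (0.3208·√0.6744)
   = [0.051759 + 0.045965] / 0.263447 = 0.370941
d₂ = d₁ − σ√T = 0.370941 − 0.263447 = 0.107494
N(d₁) = 0.644659,  N(d₂) = 0.542801,  e^(−rT) = 0.988801
E₀ = V₀·N(d₁) − D·e^(−rT)·N(d₂)
   = 63.3838·0.644659 − 60.1866·0.988801·0.542801 = 8.557452
B₀ = V₀ − E₀ = 63.3838 − 8.557452 = 54.826348

E0=8.5575 B0=54.8263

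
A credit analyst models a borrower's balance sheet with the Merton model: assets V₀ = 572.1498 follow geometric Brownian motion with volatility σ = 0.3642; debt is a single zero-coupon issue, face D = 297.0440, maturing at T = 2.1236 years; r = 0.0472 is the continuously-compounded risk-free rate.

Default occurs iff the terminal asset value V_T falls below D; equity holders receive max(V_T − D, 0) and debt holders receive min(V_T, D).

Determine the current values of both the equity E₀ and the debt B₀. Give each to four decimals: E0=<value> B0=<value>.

E0=310.4938 B0=261.6560

d₁ = [ln(V₀/D) + (r + σ²/2)T] / (σ√T)
   = [ln(572.1498/297.0440) + (0.0472 + 0.5·0.3642²)·2.1236] / (0.3642·√2.1236)
   = [0.655521 + 0.241073] / 0.530733 = 1.689348
d₂ = d₁ − σ√T = 1.689348 − 0.530733 = 1.158615
N(d₁) = 0.954424,  N(d₂) = 0.876693,  e^(−rT) = 0.904626
E₀ = V₀·N(d₁) − D·e^(−rT)·N(d₂)
   = 572.1498·0.954424 − 297.0440·0.904626·0.876693 = 310.493798
B₀ = V₀ − E₀ = 572.1498 − 310.493798 = 261.656002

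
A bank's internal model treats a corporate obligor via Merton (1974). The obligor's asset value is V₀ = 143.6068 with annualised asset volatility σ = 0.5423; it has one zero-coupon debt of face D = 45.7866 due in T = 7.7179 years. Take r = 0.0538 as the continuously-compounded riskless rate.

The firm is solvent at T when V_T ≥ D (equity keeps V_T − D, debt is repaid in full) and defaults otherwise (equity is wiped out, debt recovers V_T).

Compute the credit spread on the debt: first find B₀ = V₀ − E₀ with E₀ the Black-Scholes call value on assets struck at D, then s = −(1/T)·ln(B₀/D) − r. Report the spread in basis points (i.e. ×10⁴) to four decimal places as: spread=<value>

spread=311.9062

d₁ = [ln(V₀/D) + (r + σ²/2)T] / (σ√T)
   = [ln(143.6068/45.7866) + (0.0538 + 0.5·0.5423²)·7.7179] / (0.5423·√7.7179)
   = [1.143088 + 1.550099] / 1.506570 = 1.787628
d₂ = d₁ − σ√T = 1.787628 − 1.506570 = 0.281059
N(d₁) = 0.963082,  N(d₂) = 0.610667,  e^(−rT) = 0.660193
E₀ = V₀·N(d₁) − D·e^(−rT)·N(d₂)
   = 143.6068·0.963082 − 45.7866·0.660193·0.610667 = 119.845876
B₀ = V₀ − E₀ = 143.6068 − 119.845876 = 23.760924
spread = −(1/T)·ln(B₀/D) − r = −(1/7.7179)·ln(23.760924/45.7866) − 0.0538 = 0.03119062
in basis points: 0.03119062 × 10⁴ = 311.9062 bp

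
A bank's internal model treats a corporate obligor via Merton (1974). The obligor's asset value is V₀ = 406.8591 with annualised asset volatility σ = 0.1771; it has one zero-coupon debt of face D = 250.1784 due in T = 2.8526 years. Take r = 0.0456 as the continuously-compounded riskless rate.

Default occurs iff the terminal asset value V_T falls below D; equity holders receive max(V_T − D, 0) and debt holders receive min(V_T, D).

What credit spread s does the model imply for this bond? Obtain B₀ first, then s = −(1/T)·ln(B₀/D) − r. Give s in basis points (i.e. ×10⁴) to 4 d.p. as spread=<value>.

d₁ = [ln(V₀/D) + (r + σ²/2)T] / (σ√T)
   = [ln(406.8591/250.1784) + (0.0456 + 0.5·0.1771²)·2.8526] / (0.1771·√2.8526)
   = [0.486293 + 0.174814] / 0.299116 = 2.210204
d₂ = d₁ − σ√T = 2.210204 − 0.299116 = 1.911088
N(d₁) = 0.986454,  N(d₂) = 0.972003,  e^(−rT) = 0.878026
E₀ = V₀·N(d₁) − D·e^(−rT)·N(d₂)
   = 406.8591·0.986454 − 250.1784·0.878026·0.972003 = 187.834562
B₀ = V₀ − E₀ = 406.8591 − 187.834562 = 219.024538
spread = −(1/T)·ln(B₀/D) − r = −(1/2.8526)·ln(219.024538/250.1784) − 0.0456 = 0.00102080
in basis points: 0.00102080 × 10⁴ = 10.2080 bp

spread=10.2080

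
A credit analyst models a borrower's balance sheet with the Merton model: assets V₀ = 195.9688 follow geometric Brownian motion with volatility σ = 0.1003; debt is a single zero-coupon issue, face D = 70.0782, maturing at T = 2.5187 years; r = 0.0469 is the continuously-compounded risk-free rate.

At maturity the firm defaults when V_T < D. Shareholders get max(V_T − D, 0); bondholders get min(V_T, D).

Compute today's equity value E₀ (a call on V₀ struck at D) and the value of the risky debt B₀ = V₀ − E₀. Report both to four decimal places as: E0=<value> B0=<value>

d₁ = [ln(V₀/D) + (r + σ²/2)T] / (σ√T)
   = [ln(195.9688/70.0782) + (0.0469 + 0.5·0.1003²)·2.5187] / (0.1003·√2.5187)
   = [1.028344 + 0.130796] / 0.159180 = 7.281933
d₂ = d₁ − σ√T = 7.281933 − 0.159180 = 7.122753
N(d₁) = 1.000000,  N(d₂) = 1.000000,  e^(−rT) = 0.888583
E₀ = V₀·N(d₁) − D·e^(−rT)·N(d₂)
   = 195.9688·1.000000 − 70.0782·0.888583·1.000000 = 133.698491
B₀ = V₀ − E₀ = 195.9688 − 133.698491 = 62.270309

E0=133.6985 B0=62.2703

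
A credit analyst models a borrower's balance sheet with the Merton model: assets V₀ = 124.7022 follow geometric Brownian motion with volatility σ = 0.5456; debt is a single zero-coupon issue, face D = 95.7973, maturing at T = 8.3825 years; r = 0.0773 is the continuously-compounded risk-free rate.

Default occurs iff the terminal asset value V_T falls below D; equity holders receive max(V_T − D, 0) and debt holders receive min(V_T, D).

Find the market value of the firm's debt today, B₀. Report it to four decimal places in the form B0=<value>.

d₁ = [ln(V₀/D) + (r + σ²/2)T] / (σ√T)
   = [ln(124.7022/95.7973) + (0.0773 + 0.5·0.5456²)·8.3825] / (0.5456·√8.3825)
   = [0.263694 + 1.895616] / 1.579651 = 1.366954
d₂ = d₁ − σ√T = 1.366954 − 1.579651 = -0.212697
N(d₁) = 0.914180,  N(d₂) = 0.415782,  e^(−rT) = 0.523108
E₀ = V₀·N(d₁) − D·e^(−rT)·N(d₂)
   = 124.7022·0.914180 − 95.7973·0.523108·0.415782 = 93.164483
B₀ = V₀ − E₀ = 124.7022 − 93.164483 = 31.537717

B0=31.5377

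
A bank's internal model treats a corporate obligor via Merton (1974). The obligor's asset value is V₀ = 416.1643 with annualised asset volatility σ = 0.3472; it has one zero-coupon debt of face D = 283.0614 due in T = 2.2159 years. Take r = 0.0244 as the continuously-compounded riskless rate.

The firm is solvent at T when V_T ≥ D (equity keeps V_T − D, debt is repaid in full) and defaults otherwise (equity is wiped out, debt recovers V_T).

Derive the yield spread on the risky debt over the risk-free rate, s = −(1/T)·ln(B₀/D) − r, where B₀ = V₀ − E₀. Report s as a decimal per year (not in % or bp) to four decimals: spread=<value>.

spread=0.0324

d₁ = [ln(V₀/D) + (r + σ²/2)T] / (σ√T)
   = [ln(416.1643/283.0614) + (0.0244 + 0.5·0.3472²)·2.2159] / (0.3472·√2.2159)
   = [0.385416 + 0.187629] / 0.516838 = 1.108751
d₂ = d₁ − σ√T = 1.108751 − 0.516838 = 0.591913
N(d₁) = 0.866231,  N(d₂) = 0.723046,  e^(−rT) = 0.947368
E₀ = V₀·N(d₁) − D·e^(−rT)·N(d₂)
   = 416.1643·0.866231 − 283.0614·0.947368·0.723046 = 166.600297
B₀ = V₀ − E₀ = 416.1643 − 166.600297 = 249.564003
spread = −(1/T)·ln(B₀/D) − r = −(1/2.2159)·ln(249.564003/283.0614) − 0.0244 = 0.03243850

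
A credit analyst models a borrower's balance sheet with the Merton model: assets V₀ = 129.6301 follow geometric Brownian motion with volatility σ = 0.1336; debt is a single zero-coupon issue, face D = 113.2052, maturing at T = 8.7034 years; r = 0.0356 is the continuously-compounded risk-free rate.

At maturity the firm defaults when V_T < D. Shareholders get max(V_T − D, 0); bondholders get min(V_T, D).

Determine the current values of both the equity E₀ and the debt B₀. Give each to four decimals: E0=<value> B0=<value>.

E0=49.1976 B0=80.4325

d₁ = [ln(V₀/D) + (r + σ²/2)T] / (σ√T)
   = [ln(129.6301/113.2052) + (0.0356 + 0.5·0.1336²)·8.7034] / (0.1336·√8.7034)
   = [0.135483 + 0.387514] / 0.394140 = 1.326931
d₂ = d₁ − σ√T = 1.326931 − 0.394140 = 0.932791
N(d₁) = 0.907734,  N(d₂) = 0.824536,  e^(−rT) = 0.733564
E₀ = V₀·N(d₁) − D·e^(−rT)·N(d₂)
   = 129.6301·0.907734 − 113.2052·0.733564·0.824536 = 49.197569
B₀ = V₀ − E₀ = 129.6301 − 49.197569 = 80.432531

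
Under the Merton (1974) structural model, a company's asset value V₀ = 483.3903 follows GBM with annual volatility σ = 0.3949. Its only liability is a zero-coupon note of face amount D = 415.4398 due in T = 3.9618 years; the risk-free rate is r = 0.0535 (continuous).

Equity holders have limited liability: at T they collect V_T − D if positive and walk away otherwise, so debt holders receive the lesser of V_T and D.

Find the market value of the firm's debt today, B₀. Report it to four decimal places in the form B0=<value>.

d₁ = [ln(V₀/D) + (r + σ²/2)T] / (σ√T)
   = [ln(483.3903/415.4398) + (0.0535 + 0.5·0.3949²)·3.9618] / (0.3949·√3.9618)
   = [0.151487 + 0.520870] / 0.786020 = 0.855394
d₂ = d₁ − σ√T = 0.855394 − 0.786020 = 0.069374
N(d₁) = 0.803833,  N(d₂) = 0.527654,  e^(−rT) = 0.809000
E₀ = V₀·N(d₁) − D·e^(−rT)·N(d₂)
   = 483.3903·0.803833 − 415.4398·0.809000·0.527654 = 211.225578
B₀ = V₀ − E₀ = 483.3903 − 211.225578 = 272.164722

B0=272.1647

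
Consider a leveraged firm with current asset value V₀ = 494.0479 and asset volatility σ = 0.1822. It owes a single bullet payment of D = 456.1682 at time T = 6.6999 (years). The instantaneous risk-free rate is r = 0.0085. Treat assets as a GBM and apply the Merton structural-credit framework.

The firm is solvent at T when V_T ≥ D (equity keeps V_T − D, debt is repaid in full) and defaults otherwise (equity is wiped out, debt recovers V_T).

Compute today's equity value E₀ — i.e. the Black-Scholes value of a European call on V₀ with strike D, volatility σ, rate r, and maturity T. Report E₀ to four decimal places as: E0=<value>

d₁ = [ln(V₀/D) + (r + σ²/2)T] / (σ√T)
   = [ln(494.0479/456.1682) + (0.0085 + 0.5·0.1822²)·6.6999] / (0.1822·√6.6999)
   = [0.079771 + 0.168157] / 0.471609 = 0.525706
d₂ = d₁ − σ√T = 0.525706 − 0.471609 = 0.054096
N(d₁) = 0.700454,  N(d₂) = 0.521571,  e^(−rT) = 0.944642
E₀ = V₀·N(d₁) − D·e^(−rT)·N(d₂)
   = 494.0479·0.700454 − 456.1682·0.944642·0.521571 = 121.304638

E0=121.3046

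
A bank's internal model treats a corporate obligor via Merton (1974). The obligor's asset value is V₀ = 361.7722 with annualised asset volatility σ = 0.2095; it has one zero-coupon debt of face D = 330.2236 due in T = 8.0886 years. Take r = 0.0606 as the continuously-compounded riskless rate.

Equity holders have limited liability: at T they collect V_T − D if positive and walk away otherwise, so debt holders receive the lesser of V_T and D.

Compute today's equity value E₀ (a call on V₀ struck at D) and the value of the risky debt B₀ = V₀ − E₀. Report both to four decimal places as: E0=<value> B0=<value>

E0=173.1747 B0=188.5975

d₁ = [ln(V₀/D) + (r + σ²/2)T] / (σ√T)
   = [ln(361.7722/330.2236) + (0.0606 + 0.5·0.2095²)·8.0886] / (0.2095·√8.0886)
   = [0.091245 + 0.667674] / 0.595828 = 1.273723
d₂ = d₁ − σ√T = 1.273723 − 0.595828 = 0.677895
N(d₁) = 0.898619,  N(d₂) = 0.751081,  e^(−rT) = 0.612523
E₀ = V₀·N(d₁) − D·e^(−rT)·N(d₂)
   = 361.7722·0.898619 − 330.2236·0.612523·0.751081 = 173.174695
B₀ = V₀ − E₀ = 361.7722 − 173.174695 = 188.597505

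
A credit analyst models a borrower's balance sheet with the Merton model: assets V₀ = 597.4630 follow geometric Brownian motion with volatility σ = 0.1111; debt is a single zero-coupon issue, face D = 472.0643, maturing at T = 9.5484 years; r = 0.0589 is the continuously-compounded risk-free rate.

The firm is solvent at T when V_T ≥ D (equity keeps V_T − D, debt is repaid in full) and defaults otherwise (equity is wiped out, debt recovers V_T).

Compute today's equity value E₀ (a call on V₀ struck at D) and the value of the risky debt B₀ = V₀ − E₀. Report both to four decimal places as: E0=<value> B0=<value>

E0=328.9256 B0=268.5374

d₁ = [ln(V₀/D) + (r + σ²/2)T] / (σ√T)
   = [ln(597.4630/472.0643) + (0.0589 + 0.5·0.1111²)·9.5484] / (0.1111·√9.5484)
   = [0.235577 + 0.621330] / 0.343304 = 2.496056
d₂ = d₁ − σ√T = 2.496056 − 0.343304 = 2.152751
N(d₁) = 0.993721,  N(d₂) = 0.984331,  e^(−rT) = 0.569839
E₀ = V₀·N(d₁) − D·e^(−rT)·N(d₂)
   = 597.4630·0.993721 − 472.0643·0.569839·0.984331 = 328.925624
B₀ = V₀ − E₀ = 597.4630 − 328.925624 = 268.537376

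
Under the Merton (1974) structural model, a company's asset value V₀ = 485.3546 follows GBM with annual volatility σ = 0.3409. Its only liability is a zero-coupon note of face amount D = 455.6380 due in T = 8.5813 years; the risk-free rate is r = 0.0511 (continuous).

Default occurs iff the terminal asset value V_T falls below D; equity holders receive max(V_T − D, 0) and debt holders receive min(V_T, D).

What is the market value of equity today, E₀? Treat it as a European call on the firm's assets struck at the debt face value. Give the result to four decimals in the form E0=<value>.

d₁ = [ln(V₀/D) + (r + σ²/2)T] / (σ√T)
   = [ln(485.3546/455.6380) + (0.0511 + 0.5·0.3409²)·8.5813] / (0.3409·√8.5813)
   = [0.063181 + 0.937133] / 0.998628 = 1.001689
d₂ = d₁ − σ√T = 1.001689 − 0.998628 = 0.003061
N(d₁) = 0.841753,  N(d₂) = 0.501221,  e^(−rT) = 0.645000
E₀ = V₀·N(d₁) − D·e^(−rT)·N(d₂)
   = 485.3546·0.841753 − 455.6380·0.645000·0.501221 = 261.246465

E0=261.2465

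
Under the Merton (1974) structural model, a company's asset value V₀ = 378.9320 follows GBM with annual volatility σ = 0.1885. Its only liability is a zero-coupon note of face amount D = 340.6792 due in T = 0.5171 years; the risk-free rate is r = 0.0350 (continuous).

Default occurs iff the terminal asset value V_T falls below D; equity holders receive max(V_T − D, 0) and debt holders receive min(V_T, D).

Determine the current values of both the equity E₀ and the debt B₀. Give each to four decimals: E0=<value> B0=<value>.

E0=49.0408 B0=329.8912

d₁ = [ln(V₀/D) + (r + σ²/2)T] / (σ√T)
   = [ln(378.9320/340.6792) + (0.0350 + 0.5·0.1885²)·0.5171] / (0.1885·√0.5171)
   = [0.106415 + 0.027285] / 0.135550 = 0.986360
d₂ = d₁ − σ√T = 0.986360 − 0.135550 = 0.850811
N(d₁) = 0.838022,  N(d₂) = 0.802563,  e^(−rT) = 0.982064
E₀ = V₀·N(d₁) − D·e^(−rT)·N(d₂)
   = 378.9320·0.838022 − 340.6792·0.982064·0.802563 = 49.040783
B₀ = V₀ − E₀ = 378.9320 − 49.040783 = 329.891217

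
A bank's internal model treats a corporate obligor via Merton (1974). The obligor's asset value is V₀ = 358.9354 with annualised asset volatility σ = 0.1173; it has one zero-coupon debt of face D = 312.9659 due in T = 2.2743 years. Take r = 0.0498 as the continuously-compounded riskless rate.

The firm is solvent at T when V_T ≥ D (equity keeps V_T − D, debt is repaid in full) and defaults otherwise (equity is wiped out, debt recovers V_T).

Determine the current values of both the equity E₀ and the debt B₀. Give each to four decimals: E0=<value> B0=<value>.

E0=81.4644 B0=277.4710

d₁ = [ln(V₀/D) + (r + σ²/2)T] / (σ√T)
   = [ln(358.9354/312.9659) + (0.0498 + 0.5·0.1173²)·2.2743] / (0.1173·√2.2743)
   = [0.137048 + 0.128907] / 0.176898 = 1.503439
d₂ = d₁ − σ√T = 1.503439 − 0.176898 = 1.326541
N(d₁) = 0.933637,  N(d₂) = 0.907670,  e^(−rT) = 0.892918
E₀ = V₀·N(d₁) − D·e^(−rT)·N(d₂)
   = 358.9354·0.933637 − 312.9659·0.892918·0.907670 = 81.464353
B₀ = V₀ − E₀ = 358.9354 − 81.464353 = 277.471047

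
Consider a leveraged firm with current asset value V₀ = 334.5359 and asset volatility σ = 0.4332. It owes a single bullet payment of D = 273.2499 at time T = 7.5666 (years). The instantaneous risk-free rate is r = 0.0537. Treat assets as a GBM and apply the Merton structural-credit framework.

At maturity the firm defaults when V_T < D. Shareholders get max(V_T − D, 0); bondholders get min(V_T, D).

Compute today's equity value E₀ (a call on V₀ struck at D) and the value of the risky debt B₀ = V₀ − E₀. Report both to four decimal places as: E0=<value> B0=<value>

E0=204.7913 B0=129.7446

d₁ = [ln(V₀/D) + (r + σ²/2)T] / (σ√T)
   = [ln(334.5359/273.2499) + (0.0537 + 0.5·0.4332²)·7.5666] / (0.4332·√7.5666)
   = [0.202357 + 1.116309] / 1.191623 = 1.106614
d₂ = d₁ − σ√T = 1.106614 − 1.191623 = -0.085009
N(d₁) = 0.865770,  N(d₂) = 0.466127,  e^(−rT) = 0.666093
E₀ = V₀·N(d₁) − D·e^(−rT)·N(d₂)
   = 334.5359·0.865770 − 273.2499·0.666093·0.466127 = 204.791308
B₀ = V₀ − E₀ = 334.5359 − 204.791308 = 129.744592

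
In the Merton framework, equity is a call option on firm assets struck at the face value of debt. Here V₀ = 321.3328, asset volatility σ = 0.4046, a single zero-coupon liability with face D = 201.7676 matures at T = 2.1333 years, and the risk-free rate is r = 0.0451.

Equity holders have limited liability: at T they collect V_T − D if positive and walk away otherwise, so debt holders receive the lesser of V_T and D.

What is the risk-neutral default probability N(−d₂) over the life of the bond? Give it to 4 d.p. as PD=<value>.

d₁ = [ln(V₀/D) + (r + σ²/2)T] / (σ√T)
   = [ln(321.3328/201.7676) + (0.0451 + 0.5·0.4046²)·2.1333] / (0.4046·√2.1333)
   = [0.465361 + 0.270824] / 0.590952 = 1.245761
d₂ = d₁ − σ√T = 1.245761 − 0.590952 = 0.654810
risk-neutral PD = N(−d₂) = N(-0.654810) = 0.256295

PD=0.2563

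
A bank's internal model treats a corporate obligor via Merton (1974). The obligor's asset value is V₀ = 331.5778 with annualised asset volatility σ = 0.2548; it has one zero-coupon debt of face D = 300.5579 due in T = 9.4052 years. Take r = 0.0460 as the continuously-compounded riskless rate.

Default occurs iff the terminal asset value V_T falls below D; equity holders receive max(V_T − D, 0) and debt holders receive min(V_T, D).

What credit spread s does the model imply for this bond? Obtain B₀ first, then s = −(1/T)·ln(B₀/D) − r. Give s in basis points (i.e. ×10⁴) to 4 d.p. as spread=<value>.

d₁ = [ln(V₀/D) + (r + σ²/2)T] / (σ√T)
   = [ln(331.5778/300.5579) + (0.0460 + 0.5·0.2548²)·9.4052] / (0.2548·√9.4052)
   = [0.098222 + 0.737946] / 0.781418 = 1.070065
d₂ = d₁ − σ√T = 1.070065 − 0.781418 = 0.288647
N(d₁) = 0.857705,  N(d₂) = 0.613574,  e^(−rT) = 0.648795
E₀ = V₀·N(d₁) − D·e^(−rT)·N(d₂)
   = 331.5778·0.857705 − 300.5579·0.648795·0.613574 = 164.748758
B₀ = V₀ − E₀ = 331.5778 − 164.748758 = 166.829042
spread = −(1/T)·ln(B₀/D) − r = −(1/9.4052)·ln(166.829042/300.5579) − 0.0460 = 0.01658993
in basis points: 0.01658993 × 10⁴ = 165.8993 bp

spread=165.8993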